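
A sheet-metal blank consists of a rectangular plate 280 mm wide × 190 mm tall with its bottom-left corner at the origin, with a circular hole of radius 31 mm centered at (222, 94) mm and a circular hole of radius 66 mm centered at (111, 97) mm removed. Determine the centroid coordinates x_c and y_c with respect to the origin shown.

plate: A = 280 × 190 = 53200.00, centroid at (140.00, 95.00).
hole 1: A = −π·31² = -3019.07, centroid at (222.00, 94.00).
hole 2: A = −π·66² = -13684.78, centroid at (111.00, 97.00).
ΣA = 36496.15 mm²
ΣAx_c = (53200.00)(140.00) + (-3019.07)(222.00) + (-13684.78)(111.00) = 5258756.03 mm³
ΣAy_c = (53200.00)(95.00) + (-3019.07)(94.00) + (-13684.78)(97.00) = 3442783.94 mm³
x_c = 5258756.03 / 36496.15 = 144.09 mm
y_c = 3442783.94 / 36496.15 = 94.33 mm

x_c = 144.09 mm, y_c = 94.33 mm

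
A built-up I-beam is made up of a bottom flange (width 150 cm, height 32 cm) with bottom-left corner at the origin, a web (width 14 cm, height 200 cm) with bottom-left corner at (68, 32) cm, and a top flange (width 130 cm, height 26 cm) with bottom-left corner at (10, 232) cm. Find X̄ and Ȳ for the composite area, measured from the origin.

bottom flange: A = 150 × 32 = 4800.00, centroid at (75.00, 16.00).
web: A = 14 × 200 = 2800.00, centroid at (75.00, 132.00).
top flange: A = 130 × 26 = 3380.00, centroid at (75.00, 245.00).
ΣA = 10980.00 cm², ΣAX̄ = 823500.00 cm³, ΣAȲ = 1274500.00 cm³.
X̄ = 823500.00/10980.00 = 75.00 cm; Ȳ = 1274500.00/10980.00 = 116.07 cm.

X̄ = 75.00 cm, Ȳ = 116.07 cm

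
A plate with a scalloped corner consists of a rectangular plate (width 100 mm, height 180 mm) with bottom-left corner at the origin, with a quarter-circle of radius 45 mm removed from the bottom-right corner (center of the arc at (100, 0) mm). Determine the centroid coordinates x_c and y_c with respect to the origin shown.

x_c = 47.01 mm, y_c = 96.87 mm

plate: A = 100 × 180 = 18000.00, centroid at (50.00, 90.00).
removed quarter-circle: A = −¼π·45² = -1590.43, centroid at (80.90, 19.10).
ΣA = 16409.57 mm²
ΣAx_c = (18000.00)(50.00) + (-1590.43)(80.90) = 771331.87 mm³
ΣAy_c = (18000.00)(90.00) + (-1590.43)(19.10) = 1589625.00 mm³
x_c = 771331.87 / 16409.57 = 47.01 mm
y_c = 1589625.00 / 16409.57 = 96.87 mm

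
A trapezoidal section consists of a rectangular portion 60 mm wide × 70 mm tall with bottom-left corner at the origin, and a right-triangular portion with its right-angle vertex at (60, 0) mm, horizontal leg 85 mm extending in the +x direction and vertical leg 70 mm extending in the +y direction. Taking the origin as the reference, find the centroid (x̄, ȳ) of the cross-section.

Part | A | x̄ᵢ | ȳᵢ | A·x̄ᵢ | A·ȳᵢ
rectangular portion | 4200.00 | 30.00 | 35.00 | 126000.00 | 147000.00
triangular portion | 2975.00 | 88.33 | 23.33 | 262791.67 | 69416.67
Σ | 7175.00 |  |  | 388791.67 | 216416.67
x̄ = 388791.67 / 7175.00 = 54.19 mm
ȳ = 216416.67 / 7175.00 = 30.16 mm

x̄ = 54.19 mm, ȳ = 30.16 mm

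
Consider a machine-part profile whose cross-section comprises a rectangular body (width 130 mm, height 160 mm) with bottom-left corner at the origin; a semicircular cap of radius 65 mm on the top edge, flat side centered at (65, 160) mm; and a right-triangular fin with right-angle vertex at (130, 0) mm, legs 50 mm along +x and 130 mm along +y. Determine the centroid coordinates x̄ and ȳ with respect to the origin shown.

Part | A | x̄ᵢ | ȳᵢ | A·x̄ᵢ | A·ȳᵢ
rectangular body | 20800.00 | 65.00 | 80.00 | 1352000.00 | 1664000.00
semicircular top | 6636.61 | 65.00 | 187.59 | 431379.94 | 1244941.65
triangular fin | 3250.00 | 146.67 | 43.33 | 476666.67 | 140833.33
Σ | 30686.61 |  |  | 2260046.61 | 3049774.98
x̄ = 2260046.61 / 30686.61 = 73.65 mm
ȳ = 3049774.98 / 30686.61 = 99.38 mm

x̄ = 73.65 mm, ȳ = 99.38 mm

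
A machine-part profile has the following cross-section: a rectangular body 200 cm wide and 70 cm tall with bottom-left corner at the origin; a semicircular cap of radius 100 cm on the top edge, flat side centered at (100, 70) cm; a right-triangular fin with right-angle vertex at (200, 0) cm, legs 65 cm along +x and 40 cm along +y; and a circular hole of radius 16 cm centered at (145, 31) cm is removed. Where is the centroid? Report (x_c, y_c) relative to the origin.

x_c = 104.04 cm, y_c = 74.45 cm

Part | A | x̄ᵢ | ȳᵢ | A·x̄ᵢ | A·ȳᵢ
rectangular body | 14000.00 | 100.00 | 35.00 | 1400000.00 | 490000.00
semicircular top | 15707.96 | 100.00 | 112.44 | 1570796.33 | 1766224.10
triangular fin | 1300.00 | 221.67 | 13.33 | 288166.67 | 17333.33
hole | -804.25 | 145.00 | 31.00 | -116615.92 | -24931.68
Σ | 30203.72 |  |  | 3142347.07 | 2248625.75
x_c = 3142347.07 / 30203.72 = 104.04 cm
y_c = 2248625.75 / 30203.72 = 74.45 cm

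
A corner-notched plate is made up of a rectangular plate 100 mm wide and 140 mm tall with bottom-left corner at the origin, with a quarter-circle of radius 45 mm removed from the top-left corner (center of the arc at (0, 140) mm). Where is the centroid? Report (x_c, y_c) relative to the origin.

plate: A = 100 × 140 = 14000.00, centroid at (50.00, 70.00).
removed quarter-circle: A = −¼π·45² = -1590.43, centroid at (19.10, 120.90).
ΣA = 12409.57 mm²
ΣAx_c = (14000.00)(50.00) + (-1590.43)(19.10) = 669625.00 mm³
ΣAy_c = (14000.00)(70.00) + (-1590.43)(120.90) = 787714.62 mm³
x_c = 669625.00 / 12409.57 = 53.96 mm
y_c = 787714.62 / 12409.57 = 63.48 mm

x_c = 53.96 mm, y_c = 63.48 mm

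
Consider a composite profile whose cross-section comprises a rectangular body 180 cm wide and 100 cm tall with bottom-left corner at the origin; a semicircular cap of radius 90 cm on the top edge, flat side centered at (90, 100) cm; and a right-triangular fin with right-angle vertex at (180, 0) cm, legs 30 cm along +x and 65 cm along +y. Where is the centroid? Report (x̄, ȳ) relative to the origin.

x̄ = 93.08 cm, ȳ = 84.53 cm

rectangular body: A = 180 × 100 = 18000.00, centroid at (90.00, 50.00).
semicircular top: A = ½π·90² = 12723.45, centroid at (90.00, 138.20).
triangular fin: A = ½·30·65 = 975.00, centroid at (190.00, 21.67).
ΣA = 31698.45 cm², ΣAx̄ = 2950360.52 cm³, ΣAȳ = 2679470.02 cm³.
x̄ = 2950360.52/31698.45 = 93.08 cm; ȳ = 2679470.02/31698.45 = 84.53 cm.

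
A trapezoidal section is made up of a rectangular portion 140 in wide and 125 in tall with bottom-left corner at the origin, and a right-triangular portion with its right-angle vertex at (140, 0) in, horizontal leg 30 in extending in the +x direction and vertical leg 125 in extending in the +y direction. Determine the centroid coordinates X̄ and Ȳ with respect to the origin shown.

Part | A | x̄ᵢ | ȳᵢ | A·x̄ᵢ | A·ȳᵢ
rectangular portion | 17500.00 | 70.00 | 62.50 | 1225000.00 | 1093750.00
triangular portion | 1875.00 | 150.00 | 41.67 | 281250.00 | 78125.00
Σ | 19375.00 |  |  | 1506250.00 | 1171875.00
X̄ = 1506250.00 / 19375.00 = 77.74 in
Ȳ = 1171875.00 / 19375.00 = 60.48 in

X̄ = 77.74 in, Ȳ = 60.48 in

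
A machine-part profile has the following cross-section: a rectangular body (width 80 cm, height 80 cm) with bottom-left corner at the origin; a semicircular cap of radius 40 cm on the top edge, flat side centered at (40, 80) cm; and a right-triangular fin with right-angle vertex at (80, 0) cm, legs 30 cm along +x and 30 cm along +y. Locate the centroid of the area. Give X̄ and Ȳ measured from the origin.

Part | A | x̄ᵢ | ȳᵢ | A·x̄ᵢ | A·ȳᵢ
rectangular body | 6400.00 | 40.00 | 40.00 | 256000.00 | 256000.00
semicircular top | 2513.27 | 40.00 | 96.98 | 100530.96 | 243728.60
triangular fin | 450.00 | 90.00 | 10.00 | 40500.00 | 4500.00
Σ | 9363.27 |  |  | 397030.96 | 504228.60
X̄ = 397030.96 / 9363.27 = 42.40 cm
Ȳ = 504228.60 / 9363.27 = 53.85 cm

X̄ = 42.40 cm, Ȳ = 53.85 cm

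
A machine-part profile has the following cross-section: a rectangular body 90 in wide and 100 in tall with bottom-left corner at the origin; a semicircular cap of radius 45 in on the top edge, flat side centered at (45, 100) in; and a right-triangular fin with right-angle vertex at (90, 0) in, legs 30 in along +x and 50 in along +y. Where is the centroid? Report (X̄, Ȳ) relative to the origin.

rectangular body: A = 90 × 100 = 9000.00, centroid at (45.00, 50.00).
semicircular top: A = ½π·45² = 3180.86, centroid at (45.00, 119.10).
triangular fin: A = ½·30·50 = 750.00, centroid at (100.00, 16.67).
ΣA = 12930.86 in²
ΣAX̄ = (9000.00)(45.00) + (3180.86)(45.00) + (750.00)(100.00) = 623138.82 in³
ΣAȲ = (9000.00)(50.00) + (3180.86)(119.10) + (750.00)(16.67) = 841336.26 in³
X̄ = 623138.82 / 12930.86 = 48.19 in
Ȳ = 841336.26 / 12930.86 = 65.06 in

X̄ = 48.19 in, Ȳ = 65.06 in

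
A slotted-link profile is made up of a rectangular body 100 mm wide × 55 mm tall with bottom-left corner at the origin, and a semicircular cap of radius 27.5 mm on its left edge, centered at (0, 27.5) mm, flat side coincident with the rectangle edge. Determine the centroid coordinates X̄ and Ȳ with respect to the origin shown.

X̄ = 39.05 mm, Ȳ = 27.50 mm

rectangular body: A = 100 × 55 = 5500.00, centroid at (50.00, 27.50).
semicircular end: A = ½π·27.5² = 1187.91, centroid at (-11.67, 27.50).
ΣA = 6687.91 mm²
ΣAX̄ = (5500.00)(50.00) + (1187.91)(-11.67) = 261135.42 mm³
ΣAȲ = (5500.00)(27.50) + (1187.91)(27.50) = 183917.65 mm³
X̄ = 261135.42 / 6687.91 = 39.05 mm
Ȳ = 183917.65 / 6687.91 = 27.50 mm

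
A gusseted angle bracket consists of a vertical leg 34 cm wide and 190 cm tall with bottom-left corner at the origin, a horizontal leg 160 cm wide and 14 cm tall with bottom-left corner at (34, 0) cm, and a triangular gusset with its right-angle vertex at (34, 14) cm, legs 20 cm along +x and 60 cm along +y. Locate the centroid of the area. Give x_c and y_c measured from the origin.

x_c = 41.89 cm, y_c = 69.87 cm

vertical leg: A = 34 × 190 = 6460.00, centroid at (17.00, 95.00).
horizontal leg: A = 160 × 14 = 2240.00, centroid at (114.00, 7.00).
gusset: A = ½·20·60 = 600.00, centroid at (40.67, 34.00).
ΣA = 9300.00 cm², ΣAx_c = 389580.00 cm³, ΣAy_c = 649780.00 cm³.
x_c = 389580.00/9300.00 = 41.89 cm; y_c = 649780.00/9300.00 = 69.87 cm.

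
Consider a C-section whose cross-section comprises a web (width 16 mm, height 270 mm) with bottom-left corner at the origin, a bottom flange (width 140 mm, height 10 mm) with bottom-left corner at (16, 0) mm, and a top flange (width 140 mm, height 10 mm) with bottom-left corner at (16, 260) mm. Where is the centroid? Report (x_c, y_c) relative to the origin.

Part | A | x̄ᵢ | ȳᵢ | A·x̄ᵢ | A·ȳᵢ
web | 4320.00 | 8.00 | 135.00 | 34560.00 | 583200.00
bottom flange | 1400.00 | 86.00 | 5.00 | 120400.00 | 7000.00
top flange | 1400.00 | 86.00 | 265.00 | 120400.00 | 371000.00
Σ | 7120.00 |  |  | 275360.00 | 961200.00
x_c = 275360.00 / 7120.00 = 38.67 mm
y_c = 961200.00 / 7120.00 = 135.00 mm

x_c = 38.67 mm, y_c = 135.00 mm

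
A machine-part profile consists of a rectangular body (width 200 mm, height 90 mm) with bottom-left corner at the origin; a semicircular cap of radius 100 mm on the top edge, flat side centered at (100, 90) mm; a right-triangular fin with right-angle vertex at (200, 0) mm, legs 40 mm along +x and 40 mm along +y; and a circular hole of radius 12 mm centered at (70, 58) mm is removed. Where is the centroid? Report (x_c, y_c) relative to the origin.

x_c = 103.06 mm, y_c = 84.42 mm

Part | A | x̄ᵢ | ȳᵢ | A·x̄ᵢ | A·ȳᵢ
rectangular body | 18000.00 | 100.00 | 45.00 | 1800000.00 | 810000.00
semicircular top | 15707.96 | 100.00 | 132.44 | 1570796.33 | 2080383.36
triangular fin | 800.00 | 213.33 | 13.33 | 170666.67 | 10666.67
hole | -452.39 | 70.00 | 58.00 | -31667.25 | -26238.58
Σ | 34055.57 |  |  | 3509795.74 | 2874811.45
x_c = 3509795.74 / 34055.57 = 103.06 mm
y_c = 2874811.45 / 34055.57 = 84.42 mm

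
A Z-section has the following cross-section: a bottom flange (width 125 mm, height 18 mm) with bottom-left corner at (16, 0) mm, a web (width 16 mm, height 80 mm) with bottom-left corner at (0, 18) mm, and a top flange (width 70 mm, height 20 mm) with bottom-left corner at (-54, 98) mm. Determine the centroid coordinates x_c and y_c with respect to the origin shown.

bottom flange: A = 125 × 18 = 2250.00, centroid at (78.50, 9.00).
web: A = 16 × 80 = 1280.00, centroid at (8.00, 58.00).
top flange: A = 70 × 20 = 1400.00, centroid at (-19.00, 108.00).
ΣA = 4930.00 mm²
ΣAx_c = (2250.00)(78.50) + (1280.00)(8.00) + (1400.00)(-19.00) = 160265.00 mm³
ΣAy_c = (2250.00)(9.00) + (1280.00)(58.00) + (1400.00)(108.00) = 245690.00 mm³
x_c = 160265.00 / 4930.00 = 32.51 mm
y_c = 245690.00 / 4930.00 = 49.84 mm

x_c = 32.51 mm, y_c = 49.84 mm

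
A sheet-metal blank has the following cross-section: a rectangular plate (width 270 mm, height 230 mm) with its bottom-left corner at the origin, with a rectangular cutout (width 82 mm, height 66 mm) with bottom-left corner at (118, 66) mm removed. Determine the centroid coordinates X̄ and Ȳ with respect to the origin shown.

X̄ = 132.71 mm, Ȳ = 116.53 mm

Part | A | x̄ᵢ | ȳᵢ | A·x̄ᵢ | A·ȳᵢ
plate | 62100.00 | 135.00 | 115.00 | 8383500.00 | 7141500.00
hole | -5412.00 | 159.00 | 99.00 | -860508.00 | -535788.00
Σ | 56688.00 |  |  | 7522992.00 | 6605712.00
X̄ = 7522992.00 / 56688.00 = 132.71 mm
Ȳ = 6605712.00 / 56688.00 = 116.53 mm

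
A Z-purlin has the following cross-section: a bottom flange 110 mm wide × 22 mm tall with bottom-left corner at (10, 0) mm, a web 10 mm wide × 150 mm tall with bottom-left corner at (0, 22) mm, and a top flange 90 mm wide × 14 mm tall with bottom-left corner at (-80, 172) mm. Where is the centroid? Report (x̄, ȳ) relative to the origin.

x̄ = 23.30 mm, ȳ = 76.77 mm

Part | A | x̄ᵢ | ȳᵢ | A·x̄ᵢ | A·ȳᵢ
bottom flange | 2420.00 | 65.00 | 11.00 | 157300.00 | 26620.00
web | 1500.00 | 5.00 | 97.00 | 7500.00 | 145500.00
top flange | 1260.00 | -35.00 | 179.00 | -44100.00 | 225540.00
Σ | 5180.00 |  |  | 120700.00 | 397660.00
x̄ = 120700.00 / 5180.00 = 23.30 mm
ȳ = 397660.00 / 5180.00 = 76.77 mm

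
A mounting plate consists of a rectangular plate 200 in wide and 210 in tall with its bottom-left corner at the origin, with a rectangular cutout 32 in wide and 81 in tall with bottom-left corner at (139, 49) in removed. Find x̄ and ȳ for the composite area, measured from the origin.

x̄ = 96.38 in, ȳ = 106.02 in

plate: A = 200 × 210 = 42000.00, centroid at (100.00, 105.00).
hole: A = −(32 × 81) = -2592.00, centroid at (155.00, 89.50).
ΣA = 39408.00 in²
ΣAx̄ = (42000.00)(100.00) + (-2592.00)(155.00) = 3798240.00 in³
ΣAȳ = (42000.00)(105.00) + (-2592.00)(89.50) = 4178016.00 in³
x̄ = 3798240.00 / 39408.00 = 96.38 in
ȳ = 4178016.00 / 39408.00 = 106.02 in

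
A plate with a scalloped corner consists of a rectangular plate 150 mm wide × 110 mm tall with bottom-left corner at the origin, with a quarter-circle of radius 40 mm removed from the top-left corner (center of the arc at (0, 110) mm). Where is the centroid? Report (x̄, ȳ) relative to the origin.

Part | A | x̄ᵢ | ȳᵢ | A·x̄ᵢ | A·ȳᵢ
plate | 16500.00 | 75.00 | 55.00 | 1237500.00 | 907500.00
removed quarter-circle | -1256.64 | 16.98 | 93.02 | -21333.33 | -116896.74
Σ | 15243.36 |  |  | 1216166.67 | 790603.26
x̄ = 1216166.67 / 15243.36 = 79.78 mm
ȳ = 790603.26 / 15243.36 = 51.87 mm

x̄ = 79.78 mm, ȳ = 51.87 mm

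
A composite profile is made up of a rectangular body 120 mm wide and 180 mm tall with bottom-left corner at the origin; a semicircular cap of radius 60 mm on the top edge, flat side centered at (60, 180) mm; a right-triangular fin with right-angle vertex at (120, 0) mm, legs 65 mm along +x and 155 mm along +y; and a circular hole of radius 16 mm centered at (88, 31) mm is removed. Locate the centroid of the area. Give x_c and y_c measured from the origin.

rectangular body: A = 120 × 180 = 21600.00, centroid at (60.00, 90.00).
semicircular top: A = ½π·60² = 5654.87, centroid at (60.00, 205.46).
triangular fin: A = ½·65·155 = 5037.50, centroid at (141.67, 51.67).
hole: A = −π·16² = -804.25, centroid at (88.00, 31.00).
ΣA = 31488.12 mm², ΣAx_c = 2278164.04 mm³, ΣAy_c = 3341215.17 mm³.
x_c = 2278164.04/31488.12 = 72.35 mm; y_c = 3341215.17/31488.12 = 106.11 mm.

x_c = 72.35 mm, y_c = 106.11 mm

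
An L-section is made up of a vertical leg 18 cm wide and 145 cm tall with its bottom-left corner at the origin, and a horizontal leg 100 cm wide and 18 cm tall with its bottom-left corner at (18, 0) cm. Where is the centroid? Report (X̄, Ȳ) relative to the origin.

Part | A | x̄ᵢ | ȳᵢ | A·x̄ᵢ | A·ȳᵢ
vertical leg | 2610.00 | 9.00 | 72.50 | 23490.00 | 189225.00
horizontal leg | 1800.00 | 68.00 | 9.00 | 122400.00 | 16200.00
Σ | 4410.00 |  |  | 145890.00 | 205425.00
X̄ = 145890.00 / 4410.00 = 33.08 cm
Ȳ = 205425.00 / 4410.00 = 46.58 cm

X̄ = 33.08 cm, Ȳ = 46.58 cm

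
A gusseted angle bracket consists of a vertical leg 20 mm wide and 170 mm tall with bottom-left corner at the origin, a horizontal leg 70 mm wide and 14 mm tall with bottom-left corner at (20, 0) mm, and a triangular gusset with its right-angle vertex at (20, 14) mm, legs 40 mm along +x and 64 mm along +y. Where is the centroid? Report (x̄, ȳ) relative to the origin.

x̄ = 23.07 mm, ȳ = 60.26 mm

vertical leg: A = 20 × 170 = 3400.00, centroid at (10.00, 85.00).
horizontal leg: A = 70 × 14 = 980.00, centroid at (55.00, 7.00).
gusset: A = ½·40·64 = 1280.00, centroid at (33.33, 35.33).
ΣA = 5660.00 mm²
ΣAx̄ = (3400.00)(10.00) + (980.00)(55.00) + (1280.00)(33.33) = 130566.67 mm³
ΣAȳ = (3400.00)(85.00) + (980.00)(7.00) + (1280.00)(35.33) = 341086.67 mm³
x̄ = 130566.67 / 5660.00 = 23.07 mm
ȳ = 341086.67 / 5660.00 = 60.26 mm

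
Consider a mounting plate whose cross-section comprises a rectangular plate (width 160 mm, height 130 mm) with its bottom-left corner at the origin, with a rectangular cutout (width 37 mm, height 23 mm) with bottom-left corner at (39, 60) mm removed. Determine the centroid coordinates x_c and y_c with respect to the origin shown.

Part | A | x̄ᵢ | ȳᵢ | A·x̄ᵢ | A·ȳᵢ
plate | 20800.00 | 80.00 | 65.00 | 1664000.00 | 1352000.00
hole | -851.00 | 57.50 | 71.50 | -48932.50 | -60846.50
Σ | 19949.00 |  |  | 1615067.50 | 1291153.50
x_c = 1615067.50 / 19949.00 = 80.96 mm
y_c = 1291153.50 / 19949.00 = 64.72 mm

x_c = 80.96 mm, y_c = 64.72 mm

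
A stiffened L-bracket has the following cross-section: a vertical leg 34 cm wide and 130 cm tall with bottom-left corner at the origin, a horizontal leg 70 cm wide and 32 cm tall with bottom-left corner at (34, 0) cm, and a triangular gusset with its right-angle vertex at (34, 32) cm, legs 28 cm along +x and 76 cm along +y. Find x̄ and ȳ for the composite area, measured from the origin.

Part | A | x̄ᵢ | ȳᵢ | A·x̄ᵢ | A·ȳᵢ
vertical leg | 4420.00 | 17.00 | 65.00 | 75140.00 | 287300.00
horizontal leg | 2240.00 | 69.00 | 16.00 | 154560.00 | 35840.00
gusset | 1064.00 | 43.33 | 57.33 | 46106.67 | 61002.67
Σ | 7724.00 |  |  | 275806.67 | 384142.67
x̄ = 275806.67 / 7724.00 = 35.71 cm
ȳ = 384142.67 / 7724.00 = 49.73 cm

x̄ = 35.71 cm, ȳ = 49.73 cm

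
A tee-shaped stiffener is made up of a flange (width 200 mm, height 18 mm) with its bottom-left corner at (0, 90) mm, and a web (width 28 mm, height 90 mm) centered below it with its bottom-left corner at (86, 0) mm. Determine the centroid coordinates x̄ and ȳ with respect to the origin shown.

web: A = 28 × 90 = 2520.00, centroid at (100.00, 45.00).
flange: A = 200 × 18 = 3600.00, centroid at (100.00, 99.00).
ΣA = 6120.00 mm²
ΣAx̄ = (2520.00)(100.00) + (3600.00)(100.00) = 612000.00 mm³
ΣAȳ = (2520.00)(45.00) + (3600.00)(99.00) = 469800.00 mm³
x̄ = 612000.00 / 6120.00 = 100.00 mm
ȳ = 469800.00 / 6120.00 = 76.76 mm

x̄ = 100.00 mm, ȳ = 76.76 mm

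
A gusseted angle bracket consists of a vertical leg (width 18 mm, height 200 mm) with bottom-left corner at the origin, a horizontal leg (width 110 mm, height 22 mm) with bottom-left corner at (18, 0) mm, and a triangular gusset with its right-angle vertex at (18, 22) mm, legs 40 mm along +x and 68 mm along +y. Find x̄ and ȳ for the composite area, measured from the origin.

vertical leg: A = 18 × 200 = 3600.00, centroid at (9.00, 100.00).
horizontal leg: A = 110 × 22 = 2420.00, centroid at (73.00, 11.00).
gusset: A = ½·40·68 = 1360.00, centroid at (31.33, 44.67).
ΣA = 7380.00 mm², ΣAx̄ = 251673.33 mm³, ΣAȳ = 447366.67 mm³.
x̄ = 251673.33/7380.00 = 34.10 mm; ȳ = 447366.67/7380.00 = 60.62 mm.

x̄ = 34.10 mm, ȳ = 60.62 mm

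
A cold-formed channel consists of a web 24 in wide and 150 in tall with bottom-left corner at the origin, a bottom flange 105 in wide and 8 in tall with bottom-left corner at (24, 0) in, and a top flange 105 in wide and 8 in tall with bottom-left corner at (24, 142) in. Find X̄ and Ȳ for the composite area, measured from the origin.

X̄ = 32.52 in, Ȳ = 75.00 in

Part | A | x̄ᵢ | ȳᵢ | A·x̄ᵢ | A·ȳᵢ
web | 3600.00 | 12.00 | 75.00 | 43200.00 | 270000.00
bottom flange | 840.00 | 76.50 | 4.00 | 64260.00 | 3360.00
top flange | 840.00 | 76.50 | 146.00 | 64260.00 | 122640.00
Σ | 5280.00 |  |  | 171720.00 | 396000.00
X̄ = 171720.00 / 5280.00 = 32.52 in
Ȳ = 396000.00 / 5280.00 = 75.00 in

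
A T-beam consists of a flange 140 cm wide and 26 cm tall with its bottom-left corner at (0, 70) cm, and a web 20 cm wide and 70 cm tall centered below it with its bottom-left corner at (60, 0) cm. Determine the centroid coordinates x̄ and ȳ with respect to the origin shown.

x̄ = 70.00 cm, ȳ = 69.67 cm

Part | A | x̄ᵢ | ȳᵢ | A·x̄ᵢ | A·ȳᵢ
web | 1400.00 | 70.00 | 35.00 | 98000.00 | 49000.00
flange | 3640.00 | 70.00 | 83.00 | 254800.00 | 302120.00
Σ | 5040.00 |  |  | 352800.00 | 351120.00
x̄ = 352800.00 / 5040.00 = 70.00 cm
ȳ = 351120.00 / 5040.00 = 69.67 cm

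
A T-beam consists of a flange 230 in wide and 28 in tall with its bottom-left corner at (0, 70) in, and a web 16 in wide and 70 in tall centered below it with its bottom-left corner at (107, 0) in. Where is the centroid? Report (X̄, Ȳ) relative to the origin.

web: A = 16 × 70 = 1120.00, centroid at (115.00, 35.00).
flange: A = 230 × 28 = 6440.00, centroid at (115.00, 84.00).
ΣA = 7560.00 in²
ΣAX̄ = (1120.00)(115.00) + (6440.00)(115.00) = 869400.00 in³
ΣAȲ = (1120.00)(35.00) + (6440.00)(84.00) = 580160.00 in³
X̄ = 869400.00 / 7560.00 = 115.00 in
Ȳ = 580160.00 / 7560.00 = 76.74 in

X̄ = 115.00 in, Ȳ = 76.74 in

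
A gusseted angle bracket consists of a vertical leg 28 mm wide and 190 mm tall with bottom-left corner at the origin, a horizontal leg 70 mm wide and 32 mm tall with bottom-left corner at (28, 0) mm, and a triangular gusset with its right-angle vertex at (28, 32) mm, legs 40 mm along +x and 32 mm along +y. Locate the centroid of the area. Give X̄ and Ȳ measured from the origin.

X̄ = 29.52 mm, Ȳ = 69.33 mm

vertical leg: A = 28 × 190 = 5320.00, centroid at (14.00, 95.00).
horizontal leg: A = 70 × 32 = 2240.00, centroid at (63.00, 16.00).
gusset: A = ½·40·32 = 640.00, centroid at (41.33, 42.67).
ΣA = 8200.00 mm²
ΣAX̄ = (5320.00)(14.00) + (2240.00)(63.00) + (640.00)(41.33) = 242053.33 mm³
ΣAȲ = (5320.00)(95.00) + (2240.00)(16.00) + (640.00)(42.67) = 568546.67 mm³
X̄ = 242053.33 / 8200.00 = 29.52 mm
Ȳ = 568546.67 / 8200.00 = 69.33 mm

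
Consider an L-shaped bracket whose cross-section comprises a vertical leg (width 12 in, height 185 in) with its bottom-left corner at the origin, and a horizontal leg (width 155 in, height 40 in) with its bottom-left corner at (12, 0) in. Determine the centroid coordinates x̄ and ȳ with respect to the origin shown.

vertical leg: A = 12 × 185 = 2220.00, centroid at (6.00, 92.50).
horizontal leg: A = 155 × 40 = 6200.00, centroid at (89.50, 20.00).
ΣA = 8420.00 in²
ΣAx̄ = (2220.00)(6.00) + (6200.00)(89.50) = 568220.00 in³
ΣAȳ = (2220.00)(92.50) + (6200.00)(20.00) = 329350.00 in³
x̄ = 568220.00 / 8420.00 = 67.48 in
ȳ = 329350.00 / 8420.00 = 39.12 in

x̄ = 67.48 in, ȳ = 39.12 in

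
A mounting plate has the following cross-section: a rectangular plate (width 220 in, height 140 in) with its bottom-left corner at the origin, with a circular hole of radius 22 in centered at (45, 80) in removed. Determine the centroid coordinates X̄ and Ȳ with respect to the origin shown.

X̄ = 113.38 in, Ȳ = 69.48 in

plate: A = 220 × 140 = 30800.00, centroid at (110.00, 70.00).
hole: A = −π·22² = -1520.53, centroid at (45.00, 80.00).
ΣA = 29279.47 in²
ΣAX̄ = (30800.00)(110.00) + (-1520.53)(45.00) = 3319576.11 in³
ΣAȲ = (30800.00)(70.00) + (-1520.53)(80.00) = 2034357.53 in³
X̄ = 3319576.11 / 29279.47 = 113.38 in
Ȳ = 2034357.53 / 29279.47 = 69.48 in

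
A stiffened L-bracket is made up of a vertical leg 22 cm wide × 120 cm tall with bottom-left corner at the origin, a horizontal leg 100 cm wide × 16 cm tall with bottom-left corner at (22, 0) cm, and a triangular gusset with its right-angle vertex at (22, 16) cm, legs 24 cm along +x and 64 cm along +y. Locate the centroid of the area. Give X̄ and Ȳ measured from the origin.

X̄ = 33.40 cm, Ȳ = 39.91 cm

Part | A | x̄ᵢ | ȳᵢ | A·x̄ᵢ | A·ȳᵢ
vertical leg | 2640.00 | 11.00 | 60.00 | 29040.00 | 158400.00
horizontal leg | 1600.00 | 72.00 | 8.00 | 115200.00 | 12800.00
gusset | 768.00 | 30.00 | 37.33 | 23040.00 | 28672.00
Σ | 5008.00 |  |  | 167280.00 | 199872.00
X̄ = 167280.00 / 5008.00 = 33.40 cm
Ȳ = 199872.00 / 5008.00 = 39.91 cm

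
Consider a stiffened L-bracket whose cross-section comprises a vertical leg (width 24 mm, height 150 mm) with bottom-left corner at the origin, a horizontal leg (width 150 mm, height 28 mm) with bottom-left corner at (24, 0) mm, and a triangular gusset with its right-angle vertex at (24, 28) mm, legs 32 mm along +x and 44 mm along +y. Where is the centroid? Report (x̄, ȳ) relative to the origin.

Part | A | x̄ᵢ | ȳᵢ | A·x̄ᵢ | A·ȳᵢ
vertical leg | 3600.00 | 12.00 | 75.00 | 43200.00 | 270000.00
horizontal leg | 4200.00 | 99.00 | 14.00 | 415800.00 | 58800.00
gusset | 704.00 | 34.67 | 42.67 | 24405.33 | 30037.33
Σ | 8504.00 |  |  | 483405.33 | 358837.33
x̄ = 483405.33 / 8504.00 = 56.84 mm
ȳ = 358837.33 / 8504.00 = 42.20 mm

x̄ = 56.84 mm, ȳ = 42.20 mm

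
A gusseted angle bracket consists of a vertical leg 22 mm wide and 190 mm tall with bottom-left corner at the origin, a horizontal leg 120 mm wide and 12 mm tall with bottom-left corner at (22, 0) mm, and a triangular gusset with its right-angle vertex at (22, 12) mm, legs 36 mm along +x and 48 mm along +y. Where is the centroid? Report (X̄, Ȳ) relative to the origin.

vertical leg: A = 22 × 190 = 4180.00, centroid at (11.00, 95.00).
horizontal leg: A = 120 × 12 = 1440.00, centroid at (82.00, 6.00).
gusset: A = ½·36·48 = 864.00, centroid at (34.00, 28.00).
ΣA = 6484.00 mm²
ΣAX̄ = (4180.00)(11.00) + (1440.00)(82.00) + (864.00)(34.00) = 193436.00 mm³
ΣAȲ = (4180.00)(95.00) + (1440.00)(6.00) + (864.00)(28.00) = 429932.00 mm³
X̄ = 193436.00 / 6484.00 = 29.83 mm
Ȳ = 429932.00 / 6484.00 = 66.31 mm

X̄ = 29.83 mm, Ȳ = 66.31 mm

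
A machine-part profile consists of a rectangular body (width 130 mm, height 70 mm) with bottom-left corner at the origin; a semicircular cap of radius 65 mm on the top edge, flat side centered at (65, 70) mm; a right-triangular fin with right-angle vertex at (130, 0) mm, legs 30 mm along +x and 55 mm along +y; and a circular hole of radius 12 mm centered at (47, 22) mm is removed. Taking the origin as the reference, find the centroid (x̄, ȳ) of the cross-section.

Part | A | x̄ᵢ | ȳᵢ | A·x̄ᵢ | A·ȳᵢ
rectangular body | 9100.00 | 65.00 | 35.00 | 591500.00 | 318500.00
semicircular top | 6636.61 | 65.00 | 97.59 | 431379.94 | 647646.35
triangular fin | 825.00 | 140.00 | 18.33 | 115500.00 | 15125.00
hole | -452.39 | 47.00 | 22.00 | -21262.30 | -9952.57
Σ | 16109.23 |  |  | 1117117.64 | 971318.78
x̄ = 1117117.64 / 16109.23 = 69.35 mm
ȳ = 971318.78 / 16109.23 = 60.30 mm

x̄ = 69.35 mm, ȳ = 60.30 mm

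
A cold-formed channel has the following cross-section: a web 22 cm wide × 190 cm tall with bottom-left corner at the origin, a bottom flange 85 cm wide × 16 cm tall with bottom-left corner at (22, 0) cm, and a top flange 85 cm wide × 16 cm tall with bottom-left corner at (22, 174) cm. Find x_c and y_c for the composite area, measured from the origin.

x_c = 32.09 cm, y_c = 95.00 cm

web: A = 22 × 190 = 4180.00, centroid at (11.00, 95.00).
bottom flange: A = 85 × 16 = 1360.00, centroid at (64.50, 8.00).
top flange: A = 85 × 16 = 1360.00, centroid at (64.50, 182.00).
ΣA = 6900.00 cm², ΣAx_c = 221420.00 cm³, ΣAy_c = 655500.00 cm³.
x_c = 221420.00/6900.00 = 32.09 cm; y_c = 655500.00/6900.00 = 95.00 cm.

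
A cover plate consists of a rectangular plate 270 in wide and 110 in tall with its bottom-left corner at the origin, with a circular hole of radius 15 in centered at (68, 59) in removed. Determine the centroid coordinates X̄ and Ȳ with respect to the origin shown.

X̄ = 136.63 in, Ȳ = 54.90 in

plate: A = 270 × 110 = 29700.00, centroid at (135.00, 55.00).
hole: A = −π·15² = -706.86, centroid at (68.00, 59.00).
ΣA = 28993.14 in²
ΣAX̄ = (29700.00)(135.00) + (-706.86)(68.00) = 3961433.63 in³
ΣAȲ = (29700.00)(55.00) + (-706.86)(59.00) = 1591795.36 in³
X̄ = 3961433.63 / 28993.14 = 136.63 in
Ȳ = 1591795.36 / 28993.14 = 54.90 in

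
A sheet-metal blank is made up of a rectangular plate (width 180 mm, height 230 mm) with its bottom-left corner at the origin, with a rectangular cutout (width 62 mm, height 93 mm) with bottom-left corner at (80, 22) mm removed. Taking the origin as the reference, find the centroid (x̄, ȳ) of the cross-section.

x̄ = 86.60 mm, ȳ = 122.52 mm

plate: A = 180 × 230 = 41400.00, centroid at (90.00, 115.00).
hole: A = −(62 × 93) = -5766.00, centroid at (111.00, 68.50).
ΣA = 35634.00 mm²
ΣAx̄ = (41400.00)(90.00) + (-5766.00)(111.00) = 3085974.00 mm³
ΣAȳ = (41400.00)(115.00) + (-5766.00)(68.50) = 4366029.00 mm³
x̄ = 3085974.00 / 35634.00 = 86.60 mm
ȳ = 4366029.00 / 35634.00 = 122.52 mm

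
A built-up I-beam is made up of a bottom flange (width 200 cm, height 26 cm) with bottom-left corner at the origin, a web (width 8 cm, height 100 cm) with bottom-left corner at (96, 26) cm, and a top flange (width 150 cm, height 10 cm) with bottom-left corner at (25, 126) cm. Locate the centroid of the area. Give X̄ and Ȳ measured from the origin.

bottom flange: A = 200 × 26 = 5200.00, centroid at (100.00, 13.00).
web: A = 8 × 100 = 800.00, centroid at (100.00, 76.00).
top flange: A = 150 × 10 = 1500.00, centroid at (100.00, 131.00).
ΣA = 7500.00 cm²
ΣAX̄ = (5200.00)(100.00) + (800.00)(100.00) + (1500.00)(100.00) = 750000.00 cm³
ΣAȲ = (5200.00)(13.00) + (800.00)(76.00) + (1500.00)(131.00) = 324900.00 cm³
X̄ = 750000.00 / 7500.00 = 100.00 cm
Ȳ = 324900.00 / 7500.00 = 43.32 cm

X̄ = 100.00 cm, Ȳ = 43.32 cm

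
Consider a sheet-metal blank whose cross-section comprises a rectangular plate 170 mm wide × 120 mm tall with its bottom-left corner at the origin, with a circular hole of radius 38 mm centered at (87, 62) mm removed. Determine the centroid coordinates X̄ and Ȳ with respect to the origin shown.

plate: A = 170 × 120 = 20400.00, centroid at (85.00, 60.00).
hole: A = −π·38² = -4536.46, centroid at (87.00, 62.00).
ΣA = 15863.54 mm², ΣAX̄ = 1339328.00 mm³, ΣAȲ = 942739.49 mm³.
X̄ = 1339328.00/15863.54 = 84.43 mm; Ȳ = 942739.49/15863.54 = 59.43 mm.

X̄ = 84.43 mm, Ȳ = 59.43 mm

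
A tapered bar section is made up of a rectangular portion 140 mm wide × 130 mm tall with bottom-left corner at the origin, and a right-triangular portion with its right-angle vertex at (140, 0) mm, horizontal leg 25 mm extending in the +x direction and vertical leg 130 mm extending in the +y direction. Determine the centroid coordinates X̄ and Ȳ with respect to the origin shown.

rectangular portion: A = 140 × 130 = 18200.00, centroid at (70.00, 65.00).
triangular portion: A = ½·25·130 = 1625.00, centroid at (148.33, 43.33).
ΣA = 19825.00 mm², ΣAX̄ = 1515041.67 mm³, ΣAȲ = 1253416.67 mm³.
X̄ = 1515041.67/19825.00 = 76.42 mm; Ȳ = 1253416.67/19825.00 = 63.22 mm.

X̄ = 76.42 mm, Ȳ = 63.22 mm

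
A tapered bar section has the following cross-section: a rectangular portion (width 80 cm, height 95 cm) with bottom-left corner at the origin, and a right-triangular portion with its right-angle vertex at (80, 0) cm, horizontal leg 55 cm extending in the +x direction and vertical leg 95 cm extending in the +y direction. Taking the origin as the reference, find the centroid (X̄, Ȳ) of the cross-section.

Part | A | x̄ᵢ | ȳᵢ | A·x̄ᵢ | A·ȳᵢ
rectangular portion | 7600.00 | 40.00 | 47.50 | 304000.00 | 361000.00
triangular portion | 2612.50 | 98.33 | 31.67 | 256895.83 | 82729.17
Σ | 10212.50 |  |  | 560895.83 | 443729.17
X̄ = 560895.83 / 10212.50 = 54.92 cm
Ȳ = 443729.17 / 10212.50 = 43.45 cm

X̄ = 54.92 cm, Ȳ = 43.45 cm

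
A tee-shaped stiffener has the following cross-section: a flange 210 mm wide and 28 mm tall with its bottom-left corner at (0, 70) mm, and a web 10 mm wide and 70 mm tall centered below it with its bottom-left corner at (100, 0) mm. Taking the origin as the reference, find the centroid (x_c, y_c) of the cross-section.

x_c = 105.00 mm, y_c = 78.79 mm

web: A = 10 × 70 = 700.00, centroid at (105.00, 35.00).
flange: A = 210 × 28 = 5880.00, centroid at (105.00, 84.00).
ΣA = 6580.00 mm²
ΣAx_c = (700.00)(105.00) + (5880.00)(105.00) = 690900.00 mm³
ΣAy_c = (700.00)(35.00) + (5880.00)(84.00) = 518420.00 mm³
x_c = 690900.00 / 6580.00 = 105.00 mm
y_c = 518420.00 / 6580.00 = 78.79 mm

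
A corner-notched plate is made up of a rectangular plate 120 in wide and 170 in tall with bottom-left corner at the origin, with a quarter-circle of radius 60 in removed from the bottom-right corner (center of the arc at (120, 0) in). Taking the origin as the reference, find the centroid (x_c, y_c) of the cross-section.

x_c = 54.44 in, y_c = 94.58 in

plate: A = 120 × 170 = 20400.00, centroid at (60.00, 85.00).
removed quarter-circle: A = −¼π·60² = -2827.43, centroid at (94.54, 25.46).
ΣA = 17572.57 in², ΣAx_c = 956707.99 in³, ΣAy_c = 1662000.00 in³.
x_c = 956707.99/17572.57 = 54.44 in; y_c = 1662000.00/17572.57 = 94.58 in.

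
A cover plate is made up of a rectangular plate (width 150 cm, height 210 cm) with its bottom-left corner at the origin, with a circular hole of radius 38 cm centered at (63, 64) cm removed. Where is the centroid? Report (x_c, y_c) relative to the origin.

plate: A = 150 × 210 = 31500.00, centroid at (75.00, 105.00).
hole: A = −π·38² = -4536.46, centroid at (63.00, 64.00).
ΣA = 26963.54 cm², ΣAx_c = 2076703.03 cm³, ΣAy_c = 3017166.57 cm³.
x_c = 2076703.03/26963.54 = 77.02 cm; y_c = 3017166.57/26963.54 = 111.90 cm.

x_c = 77.02 cm, y_c = 111.90 cm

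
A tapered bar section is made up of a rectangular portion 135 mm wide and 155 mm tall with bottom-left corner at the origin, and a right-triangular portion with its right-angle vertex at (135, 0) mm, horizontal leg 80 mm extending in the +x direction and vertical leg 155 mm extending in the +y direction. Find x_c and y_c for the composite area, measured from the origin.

x_c = 89.02 mm, y_c = 71.60 mm

rectangular portion: A = 135 × 155 = 20925.00, centroid at (67.50, 77.50).
triangular portion: A = ½·80·155 = 6200.00, centroid at (161.67, 51.67).
ΣA = 27125.00 mm², ΣAx_c = 2414770.83 mm³, ΣAy_c = 1942020.83 mm³.
x_c = 2414770.83/27125.00 = 89.02 mm; y_c = 1942020.83/27125.00 = 71.60 mm.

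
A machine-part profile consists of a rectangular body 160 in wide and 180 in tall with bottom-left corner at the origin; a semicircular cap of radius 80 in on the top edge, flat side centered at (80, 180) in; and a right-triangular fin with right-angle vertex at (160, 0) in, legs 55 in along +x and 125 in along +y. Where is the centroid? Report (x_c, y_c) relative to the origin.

x_c = 87.99 in, y_c = 115.54 in

Part | A | x̄ᵢ | ȳᵢ | A·x̄ᵢ | A·ȳᵢ
rectangular body | 28800.00 | 80.00 | 90.00 | 2304000.00 | 2592000.00
semicircular top | 10053.10 | 80.00 | 213.95 | 804247.72 | 2150890.70
triangular fin | 3437.50 | 178.33 | 41.67 | 613020.83 | 143229.17
Σ | 42290.60 |  |  | 3721268.55 | 4886119.87
x_c = 3721268.55 / 42290.60 = 87.99 in
y_c = 4886119.87 / 42290.60 = 115.54 in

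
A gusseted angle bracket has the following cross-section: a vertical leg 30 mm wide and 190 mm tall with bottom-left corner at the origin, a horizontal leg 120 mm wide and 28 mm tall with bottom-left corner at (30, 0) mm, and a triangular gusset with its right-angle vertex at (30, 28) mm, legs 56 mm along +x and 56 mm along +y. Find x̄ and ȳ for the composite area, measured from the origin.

x̄ = 43.68 mm, ȳ = 62.26 mm

vertical leg: A = 30 × 190 = 5700.00, centroid at (15.00, 95.00).
horizontal leg: A = 120 × 28 = 3360.00, centroid at (90.00, 14.00).
gusset: A = ½·56·56 = 1568.00, centroid at (48.67, 46.67).
ΣA = 10628.00 mm²
ΣAx̄ = (5700.00)(15.00) + (3360.00)(90.00) + (1568.00)(48.67) = 464209.33 mm³
ΣAȳ = (5700.00)(95.00) + (3360.00)(14.00) + (1568.00)(46.67) = 661713.33 mm³
x̄ = 464209.33 / 10628.00 = 43.68 mm
ȳ = 661713.33 / 10628.00 = 62.26 mm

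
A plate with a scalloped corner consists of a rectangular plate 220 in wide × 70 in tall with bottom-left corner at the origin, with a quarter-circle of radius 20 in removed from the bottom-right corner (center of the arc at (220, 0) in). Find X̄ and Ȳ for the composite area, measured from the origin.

Part | A | x̄ᵢ | ȳᵢ | A·x̄ᵢ | A·ȳᵢ
plate | 15400.00 | 110.00 | 35.00 | 1694000.00 | 539000.00
removed quarter-circle | -314.16 | 211.51 | 8.49 | -66448.37 | -2666.67
Σ | 15085.84 |  |  | 1627551.63 | 536333.33
X̄ = 1627551.63 / 15085.84 = 107.89 in
Ȳ = 536333.33 / 15085.84 = 35.55 in

X̄ = 107.89 in, Ȳ = 35.55 in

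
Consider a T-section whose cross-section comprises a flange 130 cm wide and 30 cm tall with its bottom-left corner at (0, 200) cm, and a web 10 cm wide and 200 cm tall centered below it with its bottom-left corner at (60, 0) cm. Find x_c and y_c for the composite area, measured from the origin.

web: A = 10 × 200 = 2000.00, centroid at (65.00, 100.00).
flange: A = 130 × 30 = 3900.00, centroid at (65.00, 215.00).
ΣA = 5900.00 cm², ΣAx_c = 383500.00 cm³, ΣAy_c = 1038500.00 cm³.
x_c = 383500.00/5900.00 = 65.00 cm; y_c = 1038500.00/5900.00 = 176.02 cm.

x_c = 65.00 cm, y_c = 176.02 cm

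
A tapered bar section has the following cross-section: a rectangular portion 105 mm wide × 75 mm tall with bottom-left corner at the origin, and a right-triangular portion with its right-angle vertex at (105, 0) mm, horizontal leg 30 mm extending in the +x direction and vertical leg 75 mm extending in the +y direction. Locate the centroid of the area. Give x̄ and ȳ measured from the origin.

rectangular portion: A = 105 × 75 = 7875.00, centroid at (52.50, 37.50).
triangular portion: A = ½·30·75 = 1125.00, centroid at (115.00, 25.00).
ΣA = 9000.00 mm², ΣAx̄ = 542812.50 mm³, ΣAȳ = 323437.50 mm³.
x̄ = 542812.50/9000.00 = 60.31 mm; ȳ = 323437.50/9000.00 = 35.94 mm.

x̄ = 60.31 mm, ȳ = 35.94 mm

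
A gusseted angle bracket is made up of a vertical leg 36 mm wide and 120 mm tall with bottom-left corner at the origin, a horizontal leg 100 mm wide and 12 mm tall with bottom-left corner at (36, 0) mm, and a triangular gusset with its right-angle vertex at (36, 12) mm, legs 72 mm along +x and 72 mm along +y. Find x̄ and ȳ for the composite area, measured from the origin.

x̄ = 41.48 mm, ȳ = 44.34 mm

vertical leg: A = 36 × 120 = 4320.00, centroid at (18.00, 60.00).
horizontal leg: A = 100 × 12 = 1200.00, centroid at (86.00, 6.00).
gusset: A = ½·72·72 = 2592.00, centroid at (60.00, 36.00).
ΣA = 8112.00 mm², ΣAx̄ = 336480.00 mm³, ΣAȳ = 359712.00 mm³.
x̄ = 336480.00/8112.00 = 41.48 mm; ȳ = 359712.00/8112.00 = 44.34 mm.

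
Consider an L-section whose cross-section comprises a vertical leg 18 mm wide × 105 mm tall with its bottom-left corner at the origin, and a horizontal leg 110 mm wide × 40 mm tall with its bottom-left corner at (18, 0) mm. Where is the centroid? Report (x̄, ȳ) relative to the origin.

vertical leg: A = 18 × 105 = 1890.00, centroid at (9.00, 52.50).
horizontal leg: A = 110 × 40 = 4400.00, centroid at (73.00, 20.00).
ΣA = 6290.00 mm²
ΣAx̄ = (1890.00)(9.00) + (4400.00)(73.00) = 338210.00 mm³
ΣAȳ = (1890.00)(52.50) + (4400.00)(20.00) = 187225.00 mm³
x̄ = 338210.00 / 6290.00 = 53.77 mm
ȳ = 187225.00 / 6290.00 = 29.77 mm

x̄ = 53.77 mm, ȳ = 29.77 mm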